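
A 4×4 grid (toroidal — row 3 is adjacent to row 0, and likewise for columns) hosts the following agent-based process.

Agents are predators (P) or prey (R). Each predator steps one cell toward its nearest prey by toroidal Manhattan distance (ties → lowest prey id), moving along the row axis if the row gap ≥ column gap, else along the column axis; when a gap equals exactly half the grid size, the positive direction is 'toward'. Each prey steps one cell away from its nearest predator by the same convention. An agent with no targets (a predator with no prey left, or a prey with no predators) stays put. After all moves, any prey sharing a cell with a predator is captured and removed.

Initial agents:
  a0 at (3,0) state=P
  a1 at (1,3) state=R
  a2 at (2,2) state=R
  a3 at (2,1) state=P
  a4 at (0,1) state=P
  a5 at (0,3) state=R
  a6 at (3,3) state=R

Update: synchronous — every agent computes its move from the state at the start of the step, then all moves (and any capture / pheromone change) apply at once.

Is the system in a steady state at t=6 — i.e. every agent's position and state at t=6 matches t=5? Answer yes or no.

no

t=1: a0@(3,3):P a1@(0,3):R a2@(2,3):R a3@(2,2):P a4@(0,2):P a5@(1,3):R a6@(3,2):R
t=2: a0@(0,3):P a1@(1,3):R a2@(1,3):R a3@(2,3):P a4@(0,3):P a6@(3,1):R
t=3: a0@(1,3):P a1@(2,3):R a2@(2,3):R a3@(1,3):P a4@(1,3):P a6@(3,0):R
t=4: a0@(2,3):P a1@(3,3):R a2@(3,3):R a3@(2,3):P a4@(2,3):P a6@(2,0):R
t=5: a0@(3,3):P a1@(0,3):R a2@(0,3):R a3@(3,3):P a4@(3,3):P a6@(2,1):R
t=6: a0@(0,3):P a1@(1,3):R a2@(1,3):R a3@(0,3):P a4@(0,3):P a6@(2,0):R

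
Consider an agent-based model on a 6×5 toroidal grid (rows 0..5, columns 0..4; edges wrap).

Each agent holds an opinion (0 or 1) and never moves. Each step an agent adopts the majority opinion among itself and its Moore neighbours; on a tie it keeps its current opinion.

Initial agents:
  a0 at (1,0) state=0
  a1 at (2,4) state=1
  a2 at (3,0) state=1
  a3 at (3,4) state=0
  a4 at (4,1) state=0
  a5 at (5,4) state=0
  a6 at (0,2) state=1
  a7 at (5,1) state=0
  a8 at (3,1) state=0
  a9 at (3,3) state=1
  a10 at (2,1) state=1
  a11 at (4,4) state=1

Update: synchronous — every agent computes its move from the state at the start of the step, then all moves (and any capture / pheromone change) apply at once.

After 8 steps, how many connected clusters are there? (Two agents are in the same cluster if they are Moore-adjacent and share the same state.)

4

t=1: a0@(1,0):1 a1@(2,4):1 a2@(3,0):1 a3@(3,4):1 a4@(4,1):0 a5@(5,4):0 a6@(0,2):1 a7@(5,1):0 a8@(3,1):0 a9@(3,3):1 a10@(2,1):1 a11@(4,4):1
t=2: (unchanged — steady state)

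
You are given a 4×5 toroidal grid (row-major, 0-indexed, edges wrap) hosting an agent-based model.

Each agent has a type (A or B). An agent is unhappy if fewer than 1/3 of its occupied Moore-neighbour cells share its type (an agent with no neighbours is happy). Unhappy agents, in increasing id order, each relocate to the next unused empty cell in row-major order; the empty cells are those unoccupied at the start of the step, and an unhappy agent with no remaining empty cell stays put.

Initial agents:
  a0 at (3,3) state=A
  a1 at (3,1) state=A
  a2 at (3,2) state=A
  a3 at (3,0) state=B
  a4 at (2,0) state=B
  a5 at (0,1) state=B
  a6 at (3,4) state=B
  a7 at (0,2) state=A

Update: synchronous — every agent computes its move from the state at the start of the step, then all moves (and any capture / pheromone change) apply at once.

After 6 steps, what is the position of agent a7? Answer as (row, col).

(0, 2)

t=1: a0@(3,3):A a1@(3,1):A a2@(3,2):A a3@(3,0):B a4@(2,0):B a5@(0,0):B a6@(3,4):B a7@(0,2):A
t=2: (unchanged — steady state)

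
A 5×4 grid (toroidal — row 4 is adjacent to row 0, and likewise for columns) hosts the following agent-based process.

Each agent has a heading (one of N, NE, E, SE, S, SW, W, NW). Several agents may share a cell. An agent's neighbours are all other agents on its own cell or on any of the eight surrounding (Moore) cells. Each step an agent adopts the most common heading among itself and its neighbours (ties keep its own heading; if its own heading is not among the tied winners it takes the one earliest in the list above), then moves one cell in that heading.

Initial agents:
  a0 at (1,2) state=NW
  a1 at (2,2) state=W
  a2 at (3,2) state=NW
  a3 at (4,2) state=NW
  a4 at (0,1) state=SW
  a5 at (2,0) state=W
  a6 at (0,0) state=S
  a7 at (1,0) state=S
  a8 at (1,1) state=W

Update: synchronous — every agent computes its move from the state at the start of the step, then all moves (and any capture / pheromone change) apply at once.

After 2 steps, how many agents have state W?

t=1: a0@(1,1):W a1@(2,1):W a2@(2,1):NW a3@(3,1):NW a4@(1,1):S a5@(2,3):W a6@(1,0):S a7@(2,0):S a8@(1,0):W
t=2: a0@(1,0):W a1@(2,0):W a2@(3,1):S a3@(2,0):NW a4@(2,1):S a5@(2,2):W a6@(1,3):W a7@(2,3):W a8@(1,3):W

6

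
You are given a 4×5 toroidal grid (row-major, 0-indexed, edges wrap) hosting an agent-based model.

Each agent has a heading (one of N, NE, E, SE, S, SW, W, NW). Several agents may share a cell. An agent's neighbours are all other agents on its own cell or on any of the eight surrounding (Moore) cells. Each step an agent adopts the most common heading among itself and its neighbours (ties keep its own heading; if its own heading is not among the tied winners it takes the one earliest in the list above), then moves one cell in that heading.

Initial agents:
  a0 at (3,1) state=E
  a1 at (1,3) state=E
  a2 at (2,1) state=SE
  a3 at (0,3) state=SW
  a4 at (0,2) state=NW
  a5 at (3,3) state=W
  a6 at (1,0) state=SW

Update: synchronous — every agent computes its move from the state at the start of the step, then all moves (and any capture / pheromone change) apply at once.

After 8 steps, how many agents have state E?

7

t=1: a0@(3,2):E a1@(1,4):E a2@(3,2):SE a3@(1,2):SW a4@(0,3):E a5@(3,2):W a6@(2,4):SW
t=2: a0@(3,3):E a1@(1,0):E a2@(3,3):E a3@(2,1):SW a4@(0,4):E a5@(3,3):E a6@(3,3):SW
t=3: a0@(3,4):E a1@(1,1):E a2@(3,4):E a3@(3,0):SW a4@(0,0):E a5@(3,4):E a6@(3,4):E
t=4: a0@(3,0):E a1@(1,2):E a2@(3,0):E a3@(3,1):E a4@(0,1):E a5@(3,0):E a6@(3,0):E
t=5: a0@(3,1):E a1@(1,3):E a2@(3,1):E a3@(3,2):E a4@(0,2):E a5@(3,1):E a6@(3,1):E
t=6: a0@(3,2):E a1@(1,4):E a2@(3,2):E a3@(3,3):E a4@(0,3):E a5@(3,2):E a6@(3,2):E
t=7: a0@(3,3):E a1@(1,0):E a2@(3,3):E a3@(3,4):E a4@(0,4):E a5@(3,3):E a6@(3,3):E
t=8: a0@(3,4):E a1@(1,1):E a2@(3,4):E a3@(3,0):E a4@(0,0):E a5@(3,4):E a6@(3,4):E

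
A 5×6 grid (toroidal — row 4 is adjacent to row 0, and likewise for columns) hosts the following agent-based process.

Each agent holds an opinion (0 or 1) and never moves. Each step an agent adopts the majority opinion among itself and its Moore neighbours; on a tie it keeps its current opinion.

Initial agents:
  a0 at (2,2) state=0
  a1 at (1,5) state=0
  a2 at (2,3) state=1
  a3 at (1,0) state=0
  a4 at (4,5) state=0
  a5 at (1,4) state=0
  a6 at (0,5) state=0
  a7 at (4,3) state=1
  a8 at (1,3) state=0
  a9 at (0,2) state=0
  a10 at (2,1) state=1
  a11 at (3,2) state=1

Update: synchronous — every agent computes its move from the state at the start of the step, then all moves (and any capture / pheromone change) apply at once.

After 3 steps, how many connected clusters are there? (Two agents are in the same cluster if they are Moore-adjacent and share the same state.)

t=1: a0@(2,2):1 a1@(1,5):0 a2@(2,3):0 a3@(1,0):0 a4@(4,5):0 a5@(1,4):0 a6@(0,5):0 a7@(4,3):1 a8@(1,3):0 a9@(0,2):0 a10@(2,1):1 a11@(3,2):1
t=2: (unchanged — steady state)

2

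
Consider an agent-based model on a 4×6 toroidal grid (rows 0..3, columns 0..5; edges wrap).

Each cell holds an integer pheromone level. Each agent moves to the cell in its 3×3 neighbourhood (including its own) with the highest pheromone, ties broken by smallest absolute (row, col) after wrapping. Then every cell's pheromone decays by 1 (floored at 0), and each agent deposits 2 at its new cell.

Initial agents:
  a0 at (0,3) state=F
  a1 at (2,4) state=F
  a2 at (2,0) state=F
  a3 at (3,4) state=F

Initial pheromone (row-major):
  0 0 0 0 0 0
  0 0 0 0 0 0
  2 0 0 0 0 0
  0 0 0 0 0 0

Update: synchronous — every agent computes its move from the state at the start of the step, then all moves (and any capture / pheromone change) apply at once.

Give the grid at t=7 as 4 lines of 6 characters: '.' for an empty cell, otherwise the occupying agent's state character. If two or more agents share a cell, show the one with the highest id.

..F...
......
F.....
......

t=1: a0@(0,2) a1@(1,3) a2@(2,0) a3@(0,3) | pheromone: 0 0 2 2 0 0 / 0 0 0 2 0 0 / 3 0 0 0 0 0 / 0 0 0 0 0 0
t=2: a0@(0,2) a1@(0,2) a2@(2,0) a3@(0,2) | pheromone: 0 0 7 1 0 0 / 0 0 0 1 0 0 / 4 0 0 0 0 0 / 0 0 0 0 0 0
t=3: a0@(0,2) a1@(0,2) a2@(2,0) a3@(0,2) | pheromone: 0 0 12 0 0 0 / 0 0 0 0 0 0 / 5 0 0 0 0 0 / 0 0 0 0 0 0
t=4: a0@(0,2) a1@(0,2) a2@(2,0) a3@(0,2) | pheromone: 0 0 17 0 0 0 / 0 0 0 0 0 0 / 6 0 0 0 0 0 / 0 0 0 0 0 0
t=5: a0@(0,2) a1@(0,2) a2@(2,0) a3@(0,2) | pheromone: 0 0 22 0 0 0 / 0 0 0 0 0 0 / 7 0 0 0 0 0 / 0 0 0 0 0 0
t=6: a0@(0,2) a1@(0,2) a2@(2,0) a3@(0,2) | pheromone: 0 0 27 0 0 0 / 0 0 0 0 0 0 / 8 0 0 0 0 0 / 0 0 0 0 0 0
t=7: a0@(0,2) a1@(0,2) a2@(2,0) a3@(0,2) | pheromone: 0 0 32 0 0 0 / 0 0 0 0 0 0 / 9 0 0 0 0 0 / 0 0 0 0 0 0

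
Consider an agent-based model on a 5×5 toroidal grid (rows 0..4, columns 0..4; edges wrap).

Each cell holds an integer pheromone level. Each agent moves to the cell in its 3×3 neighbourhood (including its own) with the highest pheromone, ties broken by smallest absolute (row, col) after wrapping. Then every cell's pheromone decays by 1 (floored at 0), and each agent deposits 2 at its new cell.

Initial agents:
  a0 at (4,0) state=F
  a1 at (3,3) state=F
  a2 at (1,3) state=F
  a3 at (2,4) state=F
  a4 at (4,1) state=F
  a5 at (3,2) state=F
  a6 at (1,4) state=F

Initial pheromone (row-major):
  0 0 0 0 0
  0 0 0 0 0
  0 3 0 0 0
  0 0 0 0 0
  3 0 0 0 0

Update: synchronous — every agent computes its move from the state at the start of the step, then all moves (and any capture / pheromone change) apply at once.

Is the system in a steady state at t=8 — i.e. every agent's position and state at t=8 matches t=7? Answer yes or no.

t=1: a0@(4,0) a1@(2,2) a2@(0,2) a3@(1,0) a4@(4,0) a5@(2,1) a6@(0,0) | pheromone: 2 0 2 0 0 / 2 0 0 0 0 / 0 4 2 0 0 / 0 0 0 0 0 / 6 0 0 0 0
t=2: a0@(4,0) a1@(2,1) a2@(0,2) a3@(2,1) a4@(4,0) a5@(2,1) a6@(4,0) | pheromone: 1 0 3 0 0 / 1 0 0 0 0 / 0 9 1 0 0 / 0 0 0 0 0 / 11 0 0 0 0
t=3: a0@(4,0) a1@(2,1) a2@(0,2) a3@(2,1) a4@(4,0) a5@(2,1) a6@(4,0) | pheromone: 0 0 4 0 0 / 0 0 0 0 0 / 0 14 0 0 0 / 0 0 0 0 0 / 16 0 0 0 0
t=4: a0@(4,0) a1@(2,1) a2@(0,2) a3@(2,1) a4@(4,0) a5@(2,1) a6@(4,0) | pheromone: 0 0 5 0 0 / 0 0 0 0 0 / 0 19 0 0 0 / 0 0 0 0 0 / 21 0 0 0 0
t=5: a0@(4,0) a1@(2,1) a2@(0,2) a3@(2,1) a4@(4,0) a5@(2,1) a6@(4,0) | pheromone: 0 0 6 0 0 / 0 0 0 0 0 / 0 24 0 0 0 / 0 0 0 0 0 / 26 0 0 0 0
t=6: a0@(4,0) a1@(2,1) a2@(0,2) a3@(2,1) a4@(4,0) a5@(2,1) a6@(4,0) | pheromone: 0 0 7 0 0 / 0 0 0 0 0 / 0 29 0 0 0 / 0 0 0 0 0 / 31 0 0 0 0
t=7: a0@(4,0) a1@(2,1) a2@(0,2) a3@(2,1) a4@(4,0) a5@(2,1) a6@(4,0) | pheromone: 0 0 8 0 0 / 0 0 0 0 0 / 0 34 0 0 0 / 0 0 0 0 0 / 36 0 0 0 0
t=8: a0@(4,0) a1@(2,1) a2@(0,2) a3@(2,1) a4@(4,0) a5@(2,1) a6@(4,0) | pheromone: 0 0 9 0 0 / 0 0 0 0 0 / 0 39 0 0 0 / 0 0 0 0 0 / 41 0 0 0 0

yes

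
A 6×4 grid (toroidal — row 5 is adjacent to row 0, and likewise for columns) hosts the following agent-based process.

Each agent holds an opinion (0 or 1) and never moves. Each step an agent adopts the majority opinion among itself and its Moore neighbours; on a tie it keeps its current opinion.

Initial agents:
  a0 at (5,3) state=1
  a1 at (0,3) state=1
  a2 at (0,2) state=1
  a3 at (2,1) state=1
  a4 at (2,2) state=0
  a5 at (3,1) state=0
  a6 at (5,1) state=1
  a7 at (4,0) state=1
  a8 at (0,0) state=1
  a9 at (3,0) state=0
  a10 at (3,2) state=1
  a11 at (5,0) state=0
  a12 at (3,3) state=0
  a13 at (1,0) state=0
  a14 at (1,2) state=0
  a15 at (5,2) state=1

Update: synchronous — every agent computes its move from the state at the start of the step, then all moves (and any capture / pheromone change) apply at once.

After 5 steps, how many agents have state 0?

t=1: a0@(5,3):1 a1@(0,3):1 a2@(0,2):1 a3@(2,1):0 a4@(2,2):0 a5@(3,1):0 a6@(5,1):1 a7@(4,0):0 a8@(0,0):1 a9@(3,0):0 a10@(3,2):0 a11@(5,0):1 a12@(3,3):0 a13@(1,0):1 a14@(1,2):1 a15@(5,2):1
t=2: (unchanged — steady state)

7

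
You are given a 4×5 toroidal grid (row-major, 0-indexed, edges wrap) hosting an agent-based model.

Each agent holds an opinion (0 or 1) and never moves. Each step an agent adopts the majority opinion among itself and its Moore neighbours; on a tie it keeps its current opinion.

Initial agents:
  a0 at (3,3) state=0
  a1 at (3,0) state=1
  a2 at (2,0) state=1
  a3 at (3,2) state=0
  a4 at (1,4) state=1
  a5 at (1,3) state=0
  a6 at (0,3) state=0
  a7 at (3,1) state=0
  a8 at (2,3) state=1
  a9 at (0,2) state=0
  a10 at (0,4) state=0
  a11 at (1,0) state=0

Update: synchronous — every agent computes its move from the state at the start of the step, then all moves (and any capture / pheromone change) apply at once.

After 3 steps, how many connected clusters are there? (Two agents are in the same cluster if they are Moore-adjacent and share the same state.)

t=1: a0@(3,3):0 a1@(3,0):1 a2@(2,0):1 a3@(3,2):0 a4@(1,4):0 a5@(1,3):0 a6@(0,3):0 a7@(3,1):0 a8@(2,3):0 a9@(0,2):0 a10@(0,4):0 a11@(1,0):0
t=2: a0@(3,3):0 a1@(3,0):1 a2@(2,0):0 a3@(3,2):0 a4@(1,4):0 a5@(1,3):0 a6@(0,3):0 a7@(3,1):0 a8@(2,3):0 a9@(0,2):0 a10@(0,4):0 a11@(1,0):0
t=3: a0@(3,3):0 a1@(3,0):0 a2@(2,0):0 a3@(3,2):0 a4@(1,4):0 a5@(1,3):0 a6@(0,3):0 a7@(3,1):0 a8@(2,3):0 a9@(0,2):0 a10@(0,4):0 a11@(1,0):0

1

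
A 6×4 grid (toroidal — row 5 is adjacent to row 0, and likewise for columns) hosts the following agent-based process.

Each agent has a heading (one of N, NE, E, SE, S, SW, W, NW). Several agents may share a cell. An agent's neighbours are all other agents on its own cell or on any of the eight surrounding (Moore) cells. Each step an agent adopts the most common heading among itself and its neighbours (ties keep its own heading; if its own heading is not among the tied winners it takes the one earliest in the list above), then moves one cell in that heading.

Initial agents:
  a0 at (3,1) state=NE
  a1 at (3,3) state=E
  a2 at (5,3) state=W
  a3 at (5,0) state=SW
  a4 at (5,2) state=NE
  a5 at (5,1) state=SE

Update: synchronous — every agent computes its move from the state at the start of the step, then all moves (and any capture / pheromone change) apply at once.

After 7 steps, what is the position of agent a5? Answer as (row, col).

(4, 0)

t=1: a0@(2,2):NE a1@(3,0):E a2@(5,2):W a3@(0,3):SW a4@(4,3):NE a5@(0,2):SE
t=2: a0@(1,3):NE a1@(3,1):E a2@(5,1):W a3@(1,2):SW a4@(3,0):NE a5@(1,3):SE
t=3: a0@(0,0):NE a1@(3,2):E a2@(5,0):W a3@(2,1):SW a4@(2,1):NE a5@(2,0):SE
t=4: a0@(5,1):NE a1@(3,3):E a2@(5,3):W a3@(3,0):SW a4@(1,2):NE a5@(3,1):SE
t=5: a0@(4,2):NE a1@(3,0):E a2@(5,2):W a3@(4,3):SW a4@(0,3):NE a5@(4,2):SE
t=6: a0@(3,3):NE a1@(3,1):E a2@(4,3):NE a3@(5,2):SW a4@(5,0):NE a5@(5,3):SE
t=7: a0@(2,0):NE a1@(3,2):E a2@(3,0):NE a3@(0,1):SW a4@(4,1):NE a5@(4,0):NE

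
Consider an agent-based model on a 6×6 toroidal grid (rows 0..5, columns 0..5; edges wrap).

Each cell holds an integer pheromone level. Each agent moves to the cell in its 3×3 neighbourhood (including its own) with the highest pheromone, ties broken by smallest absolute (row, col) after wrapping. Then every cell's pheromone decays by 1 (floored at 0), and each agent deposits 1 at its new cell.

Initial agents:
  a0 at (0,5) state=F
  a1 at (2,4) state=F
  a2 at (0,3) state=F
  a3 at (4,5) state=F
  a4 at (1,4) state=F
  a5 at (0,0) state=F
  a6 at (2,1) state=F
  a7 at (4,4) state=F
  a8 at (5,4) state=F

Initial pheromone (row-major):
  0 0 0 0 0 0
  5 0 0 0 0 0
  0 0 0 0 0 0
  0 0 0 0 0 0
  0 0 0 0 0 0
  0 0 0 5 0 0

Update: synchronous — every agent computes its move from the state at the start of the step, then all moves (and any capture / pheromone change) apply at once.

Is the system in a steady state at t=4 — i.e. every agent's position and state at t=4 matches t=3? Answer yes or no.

t=1: a0@(1,0) a1@(1,3) a2@(5,3) a3@(3,0) a4@(0,3) a5@(1,0) a6@(1,0) a7@(5,3) a8@(5,3) | pheromone: 0 0 0 1 0 0 / 7 0 0 1 0 0 / 0 0 0 0 0 0 / 1 0 0 0 0 0 / 0 0 0 0 0 0 / 0 0 0 7 0 0
t=2: a0@(1,0) a1@(0,3) a2@(5,3) a3@(3,0) a4@(5,3) a5@(1,0) a6@(1,0) a7@(5,3) a8@(5,3) | pheromone: 0 0 0 1 0 0 / 9 0 0 0 0 0 / 0 0 0 0 0 0 / 1 0 0 0 0 0 / 0 0 0 0 0 0 / 0 0 0 10 0 0
t=3: a0@(1,0) a1@(5,3) a2@(5,3) a3@(3,0) a4@(5,3) a5@(1,0) a6@(1,0) a7@(5,3) a8@(5,3) | pheromone: 0 0 0 0 0 0 / 11 0 0 0 0 0 / 0 0 0 0 0 0 / 1 0 0 0 0 0 / 0 0 0 0 0 0 / 0 0 0 14 0 0
t=4: a0@(1,0) a1@(5,3) a2@(5,3) a3@(3,0) a4@(5,3) a5@(1,0) a6@(1,0) a7@(5,3) a8@(5,3) | pheromone: 0 0 0 0 0 0 / 13 0 0 0 0 0 / 0 0 0 0 0 0 / 1 0 0 0 0 0 / 0 0 0 0 0 0 / 0 0 0 18 0 0

yes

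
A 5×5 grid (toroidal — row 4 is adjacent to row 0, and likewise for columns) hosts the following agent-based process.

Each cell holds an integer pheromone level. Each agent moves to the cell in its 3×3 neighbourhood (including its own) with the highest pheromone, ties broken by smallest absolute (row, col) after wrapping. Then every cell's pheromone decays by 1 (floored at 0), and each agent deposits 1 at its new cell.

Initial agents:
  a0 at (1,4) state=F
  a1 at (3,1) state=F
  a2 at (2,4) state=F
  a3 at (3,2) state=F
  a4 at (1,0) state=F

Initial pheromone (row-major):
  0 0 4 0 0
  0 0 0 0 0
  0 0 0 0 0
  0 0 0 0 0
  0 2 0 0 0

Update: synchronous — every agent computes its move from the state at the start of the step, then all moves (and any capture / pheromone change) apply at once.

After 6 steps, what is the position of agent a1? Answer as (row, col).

t=1: a0@(0,0) a1@(4,1) a2@(1,0) a3@(4,1) a4@(0,0) | pheromone: 2 0 3 0 0 / 1 0 0 0 0 / 0 0 0 0 0 / 0 0 0 0 0 / 0 3 0 0 0
t=2: a0@(4,1) a1@(0,2) a2@(0,0) a3@(0,2) a4@(4,1) | pheromone: 2 0 4 0 0 / 0 0 0 0 0 / 0 0 0 0 0 / 0 0 0 0 0 / 0 4 0 0 0
t=3: a0@(0,2) a1@(0,2) a2@(4,1) a3@(0,2) a4@(0,2) | pheromone: 1 0 7 0 0 / 0 0 0 0 0 / 0 0 0 0 0 / 0 0 0 0 0 / 0 4 0 0 0
t=4: a0@(0,2) a1@(0,2) a2@(0,2) a3@(0,2) a4@(0,2) | pheromone: 0 0 11 0 0 / 0 0 0 0 0 / 0 0 0 0 0 / 0 0 0 0 0 / 0 3 0 0 0
t=5: a0@(0,2) a1@(0,2) a2@(0,2) a3@(0,2) a4@(0,2) | pheromone: 0 0 15 0 0 / 0 0 0 0 0 / 0 0 0 0 0 / 0 0 0 0 0 / 0 2 0 0 0
t=6: a0@(0,2) a1@(0,2) a2@(0,2) a3@(0,2) a4@(0,2) | pheromone: 0 0 19 0 0 / 0 0 0 0 0 / 0 0 0 0 0 / 0 0 0 0 0 / 0 1 0 0 0

(0, 2)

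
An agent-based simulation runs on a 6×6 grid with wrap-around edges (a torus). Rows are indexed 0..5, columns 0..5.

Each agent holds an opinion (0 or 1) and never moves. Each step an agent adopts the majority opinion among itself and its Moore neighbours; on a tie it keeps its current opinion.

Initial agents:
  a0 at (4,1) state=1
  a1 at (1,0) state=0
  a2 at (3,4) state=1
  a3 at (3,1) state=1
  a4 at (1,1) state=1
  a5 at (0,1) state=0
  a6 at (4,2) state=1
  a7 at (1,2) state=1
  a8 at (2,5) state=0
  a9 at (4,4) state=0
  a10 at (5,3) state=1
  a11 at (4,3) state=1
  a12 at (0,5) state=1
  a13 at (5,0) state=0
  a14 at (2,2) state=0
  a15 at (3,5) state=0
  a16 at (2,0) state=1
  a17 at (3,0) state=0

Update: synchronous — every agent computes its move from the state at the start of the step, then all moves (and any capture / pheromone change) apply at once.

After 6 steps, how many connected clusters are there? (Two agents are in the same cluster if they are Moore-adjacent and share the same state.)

t=1: a0@(4,1):1 a1@(1,0):0 a2@(3,4):0 a3@(3,1):1 a4@(1,1):1 a5@(0,1):0 a6@(4,2):1 a7@(1,2):1 a8@(2,5):0 a9@(4,4):1 a10@(5,3):1 a11@(4,3):1 a12@(0,5):0 a13@(5,0):0 a14@(2,2):1 a15@(3,5):0 a16@(2,0):0 a17@(3,0):0
t=2: (unchanged — steady state)

2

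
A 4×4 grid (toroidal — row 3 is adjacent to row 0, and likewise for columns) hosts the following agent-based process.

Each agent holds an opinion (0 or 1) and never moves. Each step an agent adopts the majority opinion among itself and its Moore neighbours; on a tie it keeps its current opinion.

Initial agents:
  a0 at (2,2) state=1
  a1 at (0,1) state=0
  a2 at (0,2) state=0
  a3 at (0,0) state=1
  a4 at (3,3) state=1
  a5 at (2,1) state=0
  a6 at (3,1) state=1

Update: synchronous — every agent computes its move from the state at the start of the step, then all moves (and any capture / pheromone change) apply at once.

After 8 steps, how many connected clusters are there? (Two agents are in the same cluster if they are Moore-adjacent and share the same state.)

t=1: a0@(2,2):1 a1@(0,1):0 a2@(0,2):0 a3@(0,0):1 a4@(3,3):1 a5@(2,1):1 a6@(3,1):1
t=2: (unchanged — steady state)

2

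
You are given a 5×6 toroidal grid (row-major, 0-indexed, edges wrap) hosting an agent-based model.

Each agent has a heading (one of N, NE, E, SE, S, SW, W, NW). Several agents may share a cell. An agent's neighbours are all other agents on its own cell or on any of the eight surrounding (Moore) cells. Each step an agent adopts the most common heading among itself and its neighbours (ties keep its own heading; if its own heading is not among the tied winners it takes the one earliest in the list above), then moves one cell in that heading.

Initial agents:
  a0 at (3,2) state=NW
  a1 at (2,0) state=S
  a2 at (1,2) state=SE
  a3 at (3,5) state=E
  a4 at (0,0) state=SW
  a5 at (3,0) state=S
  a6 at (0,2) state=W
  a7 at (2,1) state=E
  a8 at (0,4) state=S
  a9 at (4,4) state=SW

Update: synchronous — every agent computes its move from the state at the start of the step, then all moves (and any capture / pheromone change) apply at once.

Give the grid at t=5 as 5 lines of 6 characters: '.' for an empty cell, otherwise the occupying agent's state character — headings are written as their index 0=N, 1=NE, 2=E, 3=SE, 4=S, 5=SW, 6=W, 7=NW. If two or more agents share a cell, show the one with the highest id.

t=1: a0@(2,1):NW a1@(3,0):S a2@(2,3):SE a3@(4,5):S a4@(1,5):SW a5@(4,0):S a6@(0,1):W a7@(3,1):S a8@(1,4):S a9@(0,3):SW
t=2: a0@(3,1):S a1@(4,0):S a2@(3,4):SE a3@(0,5):S a4@(2,4):SW a5@(0,0):S a6@(0,0):W a7@(4,1):S a8@(2,3):SW a9@(1,2):SW
t=3: a0@(4,1):S a1@(0,0):S a2@(4,3):SW a3@(1,5):S a4@(3,3):SW a5@(1,0):S a6@(1,0):S a7@(0,1):S a8@(3,2):SW a9@(2,1):SW
t=4: a0@(0,1):S a1@(1,0):S a2@(0,2):SW a3@(2,5):S a4@(4,2):SW a5@(2,0):S a6@(2,0):S a7@(1,1):S a8@(4,1):SW a9@(3,0):SW
t=5: a0@(1,1):S a1@(2,0):S a2@(1,1):SW a3@(3,5):S a4@(0,1):SW a5@(3,0):S a6@(3,0):S a7@(2,1):S a8@(0,0):SW a9@(4,0):S

55....
.5....
44....
4....4
4.....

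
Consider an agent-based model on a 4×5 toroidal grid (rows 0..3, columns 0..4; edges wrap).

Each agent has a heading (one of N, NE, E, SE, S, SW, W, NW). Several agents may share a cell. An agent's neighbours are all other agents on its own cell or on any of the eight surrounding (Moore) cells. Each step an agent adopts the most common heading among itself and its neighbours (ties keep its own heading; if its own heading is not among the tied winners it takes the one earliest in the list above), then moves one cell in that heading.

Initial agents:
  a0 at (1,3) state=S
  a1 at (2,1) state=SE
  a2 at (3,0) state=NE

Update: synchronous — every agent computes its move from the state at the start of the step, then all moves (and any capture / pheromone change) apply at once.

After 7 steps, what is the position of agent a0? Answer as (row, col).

(0, 3)

t=1: a0@(2,3):S a1@(3,2):SE a2@(2,1):NE
t=2: a0@(3,3):S a1@(0,3):SE a2@(1,2):NE
t=3: a0@(0,3):S a1@(1,4):SE a2@(0,3):NE
t=4: a0@(1,3):S a1@(2,0):SE a2@(3,4):NE
t=5: a0@(2,3):S a1@(3,1):SE a2@(2,0):NE
t=6: a0@(3,3):S a1@(0,2):SE a2@(1,1):NE
t=7: a0@(0,3):S a1@(1,3):SE a2@(0,2):NE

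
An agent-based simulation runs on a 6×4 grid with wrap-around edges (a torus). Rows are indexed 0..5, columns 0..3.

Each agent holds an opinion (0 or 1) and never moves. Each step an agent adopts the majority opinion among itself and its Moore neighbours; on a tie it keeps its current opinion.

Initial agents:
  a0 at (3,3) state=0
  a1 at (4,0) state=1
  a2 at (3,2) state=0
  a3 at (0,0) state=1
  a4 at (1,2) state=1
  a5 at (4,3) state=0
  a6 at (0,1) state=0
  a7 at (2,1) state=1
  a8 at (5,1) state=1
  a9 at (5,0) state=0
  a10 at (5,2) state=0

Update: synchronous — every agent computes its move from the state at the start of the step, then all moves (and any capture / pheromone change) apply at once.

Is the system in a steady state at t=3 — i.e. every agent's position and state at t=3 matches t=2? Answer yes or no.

no

t=1: a0@(3,3):0 a1@(4,0):0 a2@(3,2):0 a3@(0,0):1 a4@(1,2):1 a5@(4,3):0 a6@(0,1):0 a7@(2,1):1 a8@(5,1):1 a9@(5,0):0 a10@(5,2):0
t=2: a0@(3,3):0 a1@(4,0):0 a2@(3,2):0 a3@(0,0):1 a4@(1,2):1 a5@(4,3):0 a6@(0,1):0 a7@(2,1):1 a8@(5,1):0 a9@(5,0):0 a10@(5,2):0
t=3: a0@(3,3):0 a1@(4,0):0 a2@(3,2):0 a3@(0,0):0 a4@(1,2):1 a5@(4,3):0 a6@(0,1):0 a7@(2,1):1 a8@(5,1):0 a9@(5,0):0 a10@(5,2):0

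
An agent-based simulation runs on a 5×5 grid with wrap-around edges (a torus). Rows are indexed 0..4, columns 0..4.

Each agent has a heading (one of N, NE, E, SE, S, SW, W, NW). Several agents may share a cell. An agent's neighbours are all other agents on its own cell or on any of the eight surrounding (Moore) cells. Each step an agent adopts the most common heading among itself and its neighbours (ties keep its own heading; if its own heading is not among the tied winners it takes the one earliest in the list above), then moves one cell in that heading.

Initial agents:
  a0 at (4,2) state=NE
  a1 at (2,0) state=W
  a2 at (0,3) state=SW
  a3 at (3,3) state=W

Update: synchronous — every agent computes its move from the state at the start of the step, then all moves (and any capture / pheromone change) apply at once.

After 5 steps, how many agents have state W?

4

t=1: a0@(3,3):NE a1@(2,4):W a2@(1,2):SW a3@(3,2):W
t=2: a0@(3,2):W a1@(2,3):W a2@(2,1):SW a3@(3,1):W
t=3: a0@(3,1):W a1@(2,2):W a2@(2,0):W a3@(3,0):W
t=4: a0@(3,0):W a1@(2,1):W a2@(2,4):W a3@(3,4):W
t=5: a0@(3,4):W a1@(2,0):W a2@(2,3):W a3@(3,3):W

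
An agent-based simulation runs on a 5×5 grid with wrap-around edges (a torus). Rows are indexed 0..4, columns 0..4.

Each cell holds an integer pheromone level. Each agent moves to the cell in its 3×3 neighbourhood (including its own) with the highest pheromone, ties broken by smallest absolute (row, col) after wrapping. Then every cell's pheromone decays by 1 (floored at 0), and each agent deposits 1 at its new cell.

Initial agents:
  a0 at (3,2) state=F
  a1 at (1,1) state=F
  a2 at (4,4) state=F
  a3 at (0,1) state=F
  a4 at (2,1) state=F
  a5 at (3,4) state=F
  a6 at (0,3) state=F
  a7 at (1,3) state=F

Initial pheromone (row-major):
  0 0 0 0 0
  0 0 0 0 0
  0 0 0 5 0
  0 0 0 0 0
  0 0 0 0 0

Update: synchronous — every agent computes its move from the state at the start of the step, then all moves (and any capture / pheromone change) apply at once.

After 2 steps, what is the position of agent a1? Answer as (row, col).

(0, 0)

t=1: a0@(2,3) a1@(0,0) a2@(0,0) a3@(0,0) a4@(1,0) a5@(2,3) a6@(0,2) a7@(2,3) | pheromone: 3 0 1 0 0 / 1 0 0 0 0 / 0 0 0 7 0 / 0 0 0 0 0 / 0 0 0 0 0
t=2: a0@(2,3) a1@(0,0) a2@(0,0) a3@(0,0) a4@(0,0) a5@(2,3) a6@(0,2) a7@(2,3) | pheromone: 6 0 1 0 0 / 0 0 0 0 0 / 0 0 0 9 0 / 0 0 0 0 0 / 0 0 0 0 0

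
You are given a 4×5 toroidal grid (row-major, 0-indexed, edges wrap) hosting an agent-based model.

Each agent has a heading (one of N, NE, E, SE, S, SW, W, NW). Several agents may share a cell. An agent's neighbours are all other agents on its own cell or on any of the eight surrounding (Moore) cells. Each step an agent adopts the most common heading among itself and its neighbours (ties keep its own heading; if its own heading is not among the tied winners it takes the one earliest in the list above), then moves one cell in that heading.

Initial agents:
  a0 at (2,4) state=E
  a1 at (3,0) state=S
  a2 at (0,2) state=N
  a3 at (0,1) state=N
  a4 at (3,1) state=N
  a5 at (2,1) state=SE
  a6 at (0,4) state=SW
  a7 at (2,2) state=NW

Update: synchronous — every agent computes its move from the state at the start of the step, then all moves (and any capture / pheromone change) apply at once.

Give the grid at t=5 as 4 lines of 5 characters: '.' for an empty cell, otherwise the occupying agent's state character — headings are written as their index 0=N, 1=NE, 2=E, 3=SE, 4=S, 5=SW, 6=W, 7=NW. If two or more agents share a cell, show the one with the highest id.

t=1: a0@(2,0):E a1@(2,0):N a2@(3,2):N a3@(3,1):N a4@(2,1):N a5@(3,2):SE a6@(1,3):SW a7@(1,1):NW
t=2: a0@(1,0):N a1@(1,0):N a2@(2,2):N a3@(2,1):N a4@(1,1):N a5@(2,2):N a6@(2,2):SW a7@(0,1):N
t=3: a0@(0,0):N a1@(0,0):N a2@(1,2):N a3@(1,1):N a4@(0,1):N a5@(1,2):N a6@(1,2):N a7@(3,1):N
t=4: a0@(3,0):N a1@(3,0):N a2@(0,2):N a3@(0,1):N a4@(3,1):N a5@(0,2):N a6@(0,2):N a7@(2,1):N
t=5: a0@(2,0):N a1@(2,0):N a2@(3,2):N a3@(3,1):N a4@(2,1):N a5@(3,2):N a6@(3,2):N a7@(1,1):N

.....
.0...
00...
.00..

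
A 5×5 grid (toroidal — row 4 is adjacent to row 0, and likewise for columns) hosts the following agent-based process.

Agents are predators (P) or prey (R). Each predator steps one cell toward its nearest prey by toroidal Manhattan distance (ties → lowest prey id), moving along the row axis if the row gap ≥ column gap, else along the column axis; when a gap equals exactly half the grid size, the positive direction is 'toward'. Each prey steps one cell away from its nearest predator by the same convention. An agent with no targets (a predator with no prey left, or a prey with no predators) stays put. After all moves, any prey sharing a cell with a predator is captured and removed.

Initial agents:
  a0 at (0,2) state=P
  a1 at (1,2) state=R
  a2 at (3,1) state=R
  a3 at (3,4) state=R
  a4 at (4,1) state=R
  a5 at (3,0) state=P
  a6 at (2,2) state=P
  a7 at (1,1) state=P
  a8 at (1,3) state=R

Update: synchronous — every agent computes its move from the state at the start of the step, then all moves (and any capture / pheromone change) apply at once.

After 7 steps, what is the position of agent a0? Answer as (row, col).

t=1: a0@(1,2):P a1@(2,2):R a2@(3,2):R a3@(3,3):R a5@(3,1):P a6@(1,2):P a7@(1,2):P a8@(2,3):R
t=2: a0@(2,2):P a2@(3,3):R a3@(3,4):R a5@(3,2):P a6@(2,2):P a7@(2,2):P a8@(3,3):R
t=3: a0@(3,2):P a2@(3,4):R a3@(3,0):R a5@(3,3):P a6@(3,2):P a7@(3,2):P a8@(3,4):R
t=4: a0@(3,3):P a2@(3,0):R a5@(3,4):P a6@(3,3):P a7@(3,3):P a8@(3,0):R
t=5: a0@(3,4):P a2@(3,1):R a5@(3,0):P a6@(3,4):P a7@(3,4):P a8@(3,1):R
t=6: a0@(3,0):P a2@(3,2):R a5@(3,1):P a6@(3,0):P a7@(3,0):P a8@(3,2):R
t=7: a0@(3,1):P a2@(3,3):R a5@(3,2):P a6@(3,1):P a7@(3,1):P a8@(3,3):R

(3, 1)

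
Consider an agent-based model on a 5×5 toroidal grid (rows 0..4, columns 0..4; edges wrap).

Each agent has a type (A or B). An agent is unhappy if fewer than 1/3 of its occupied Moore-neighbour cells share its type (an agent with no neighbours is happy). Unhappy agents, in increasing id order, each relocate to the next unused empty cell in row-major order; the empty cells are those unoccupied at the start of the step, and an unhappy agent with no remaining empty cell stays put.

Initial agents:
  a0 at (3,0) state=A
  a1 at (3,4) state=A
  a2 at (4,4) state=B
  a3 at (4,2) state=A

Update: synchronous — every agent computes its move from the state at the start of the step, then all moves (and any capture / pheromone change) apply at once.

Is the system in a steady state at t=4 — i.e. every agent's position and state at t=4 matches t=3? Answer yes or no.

t=1: a0@(3,0):A a1@(3,4):A a2@(0,0):B a3@(4,2):A
t=2: (unchanged — steady state)

yes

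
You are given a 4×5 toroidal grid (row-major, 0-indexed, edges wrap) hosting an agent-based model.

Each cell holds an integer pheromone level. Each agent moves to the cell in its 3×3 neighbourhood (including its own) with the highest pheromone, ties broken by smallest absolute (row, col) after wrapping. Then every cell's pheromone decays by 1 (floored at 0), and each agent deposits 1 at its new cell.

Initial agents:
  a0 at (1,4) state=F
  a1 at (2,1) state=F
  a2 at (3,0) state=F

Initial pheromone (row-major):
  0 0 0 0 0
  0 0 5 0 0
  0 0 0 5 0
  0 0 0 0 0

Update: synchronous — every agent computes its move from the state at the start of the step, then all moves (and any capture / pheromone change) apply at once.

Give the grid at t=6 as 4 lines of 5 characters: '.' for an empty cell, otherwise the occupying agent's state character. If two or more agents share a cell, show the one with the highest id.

t=1: a0@(2,3) a1@(1,2) a2@(0,0) | pheromone: 1 0 0 0 0 / 0 0 5 0 0 / 0 0 0 5 0 / 0 0 0 0 0
t=2: a0@(1,2) a1@(1,2) a2@(0,0) | pheromone: 1 0 0 0 0 / 0 0 6 0 0 / 0 0 0 4 0 / 0 0 0 0 0
t=3: a0@(1,2) a1@(1,2) a2@(0,0) | pheromone: 1 0 0 0 0 / 0 0 7 0 0 / 0 0 0 3 0 / 0 0 0 0 0
t=4: a0@(1,2) a1@(1,2) a2@(0,0) | pheromone: 1 0 0 0 0 / 0 0 8 0 0 / 0 0 0 2 0 / 0 0 0 0 0
t=5: a0@(1,2) a1@(1,2) a2@(0,0) | pheromone: 1 0 0 0 0 / 0 0 9 0 0 / 0 0 0 1 0 / 0 0 0 0 0
t=6: a0@(1,2) a1@(1,2) a2@(0,0) | pheromone: 1 0 0 0 0 / 0 0 10 0 0 / 0 0 0 0 0 / 0 0 0 0 0

F....
..F..
.....
.....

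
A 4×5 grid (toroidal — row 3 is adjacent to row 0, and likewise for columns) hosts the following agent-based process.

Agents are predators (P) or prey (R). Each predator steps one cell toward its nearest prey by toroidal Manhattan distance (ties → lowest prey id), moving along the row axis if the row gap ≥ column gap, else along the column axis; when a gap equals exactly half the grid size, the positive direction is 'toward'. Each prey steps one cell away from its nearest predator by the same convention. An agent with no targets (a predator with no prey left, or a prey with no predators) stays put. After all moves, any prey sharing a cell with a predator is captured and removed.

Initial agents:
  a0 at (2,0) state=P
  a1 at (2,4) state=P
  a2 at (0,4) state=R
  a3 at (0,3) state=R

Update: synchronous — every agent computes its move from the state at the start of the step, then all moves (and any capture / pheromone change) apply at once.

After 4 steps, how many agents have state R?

t=1: a0@(3,0):P a1@(3,4):P a3@(3,3):R
t=2: a0@(3,4):P a1@(3,3):P a3@(3,2):R
t=3: a0@(3,3):P a1@(3,2):P a3@(3,1):R
t=4: a0@(3,2):P a1@(3,1):P a3@(3,0):R

1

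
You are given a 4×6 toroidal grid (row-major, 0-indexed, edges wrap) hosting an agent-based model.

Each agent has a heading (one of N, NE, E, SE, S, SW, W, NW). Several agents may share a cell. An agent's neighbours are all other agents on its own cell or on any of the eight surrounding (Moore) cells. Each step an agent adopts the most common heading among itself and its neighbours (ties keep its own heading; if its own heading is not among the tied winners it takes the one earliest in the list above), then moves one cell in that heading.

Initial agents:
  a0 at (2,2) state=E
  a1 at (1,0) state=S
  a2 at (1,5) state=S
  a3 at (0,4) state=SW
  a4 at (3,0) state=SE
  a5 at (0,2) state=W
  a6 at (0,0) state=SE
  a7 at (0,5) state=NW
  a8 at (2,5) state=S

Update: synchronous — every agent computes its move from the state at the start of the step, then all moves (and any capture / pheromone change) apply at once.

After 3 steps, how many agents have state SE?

t=1: a0@(2,3):E a1@(2,0):S a2@(2,5):S a3@(1,3):SW a4@(0,1):SE a5@(0,1):W a6@(1,1):SE a7@(1,0):SE a8@(3,5):S
t=2: a0@(2,4):E a1@(3,0):S a2@(3,5):S a3@(2,2):SW a4@(1,2):SE a5@(1,2):SE a6@(2,2):SE a7@(2,1):SE a8@(0,5):S
t=3: a0@(2,5):E a1@(0,0):S a2@(0,5):S a3@(3,3):SE a4@(2,3):SE a5@(2,3):SE a6@(3,3):SE a7@(3,2):SE a8@(1,5):S

5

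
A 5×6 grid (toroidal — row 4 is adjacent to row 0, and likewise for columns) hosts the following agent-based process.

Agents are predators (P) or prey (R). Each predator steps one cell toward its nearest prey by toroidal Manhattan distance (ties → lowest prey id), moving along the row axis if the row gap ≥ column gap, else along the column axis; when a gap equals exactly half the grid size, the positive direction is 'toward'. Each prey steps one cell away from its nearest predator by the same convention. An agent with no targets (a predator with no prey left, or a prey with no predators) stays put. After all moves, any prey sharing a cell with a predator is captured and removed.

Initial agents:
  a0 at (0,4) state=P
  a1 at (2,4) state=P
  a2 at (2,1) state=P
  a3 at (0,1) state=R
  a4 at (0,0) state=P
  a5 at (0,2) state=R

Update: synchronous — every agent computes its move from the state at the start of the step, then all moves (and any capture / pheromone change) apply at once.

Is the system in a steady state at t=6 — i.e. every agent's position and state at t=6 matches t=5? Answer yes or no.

yes

t=1: a0@(0,3):P a1@(1,4):P a2@(1,1):P a3@(0,2):R a4@(0,1):P
t=2: a0@(0,2):P a1@(1,3):P a2@(0,1):P a4@(0,2):P
t=3: (unchanged — steady state)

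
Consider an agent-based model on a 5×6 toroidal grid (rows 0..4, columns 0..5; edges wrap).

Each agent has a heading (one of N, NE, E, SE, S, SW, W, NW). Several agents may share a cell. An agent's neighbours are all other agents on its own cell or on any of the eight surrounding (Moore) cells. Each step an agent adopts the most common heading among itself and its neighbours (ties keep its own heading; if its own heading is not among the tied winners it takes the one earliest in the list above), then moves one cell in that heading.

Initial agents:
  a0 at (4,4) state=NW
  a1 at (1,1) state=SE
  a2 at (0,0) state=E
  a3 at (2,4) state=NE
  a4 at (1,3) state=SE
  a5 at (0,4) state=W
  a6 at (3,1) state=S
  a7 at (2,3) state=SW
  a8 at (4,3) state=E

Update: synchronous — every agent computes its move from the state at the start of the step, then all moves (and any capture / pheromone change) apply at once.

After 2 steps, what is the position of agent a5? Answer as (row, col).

t=1: a0@(3,3):NW a1@(2,2):SE a2@(0,1):E a3@(1,5):NE a4@(2,4):SE a5@(0,3):W a6@(4,1):S a7@(3,2):SW a8@(4,4):E
t=2: a0@(4,4):SE a1@(3,3):SE a2@(0,2):E a3@(0,0):NE a4@(3,5):SE a5@(0,2):W a6@(0,1):S a7@(4,1):SW a8@(4,5):E

(0, 2)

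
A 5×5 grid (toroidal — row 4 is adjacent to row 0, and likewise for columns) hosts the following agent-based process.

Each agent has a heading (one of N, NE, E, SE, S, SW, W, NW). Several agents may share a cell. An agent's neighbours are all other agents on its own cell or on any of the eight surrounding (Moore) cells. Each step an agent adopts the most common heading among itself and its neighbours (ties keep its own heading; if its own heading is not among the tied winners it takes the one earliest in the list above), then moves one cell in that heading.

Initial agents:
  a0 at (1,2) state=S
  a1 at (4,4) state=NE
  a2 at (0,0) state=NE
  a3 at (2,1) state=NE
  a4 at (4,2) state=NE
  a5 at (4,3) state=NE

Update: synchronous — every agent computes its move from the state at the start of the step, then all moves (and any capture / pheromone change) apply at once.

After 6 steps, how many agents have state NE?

t=1: a0@(2,2):S a1@(3,0):NE a2@(4,1):NE a3@(1,2):NE a4@(3,3):NE a5@(3,4):NE
t=2: a0@(1,3):NE a1@(2,1):NE a2@(3,2):NE a3@(0,3):NE a4@(2,4):NE a5@(2,0):NE
t=3: a0@(0,4):NE a1@(1,2):NE a2@(2,3):NE a3@(4,4):NE a4@(1,0):NE a5@(1,1):NE
t=4: a0@(4,0):NE a1@(0,3):NE a2@(1,4):NE a3@(3,0):NE a4@(0,1):NE a5@(0,2):NE
t=5: a0@(3,1):NE a1@(4,4):NE a2@(0,0):NE a3@(2,1):NE a4@(4,2):NE a5@(4,3):NE
t=6: a0@(2,2):NE a1@(3,0):NE a2@(4,1):NE a3@(1,2):NE a4@(3,3):NE a5@(3,4):NE

6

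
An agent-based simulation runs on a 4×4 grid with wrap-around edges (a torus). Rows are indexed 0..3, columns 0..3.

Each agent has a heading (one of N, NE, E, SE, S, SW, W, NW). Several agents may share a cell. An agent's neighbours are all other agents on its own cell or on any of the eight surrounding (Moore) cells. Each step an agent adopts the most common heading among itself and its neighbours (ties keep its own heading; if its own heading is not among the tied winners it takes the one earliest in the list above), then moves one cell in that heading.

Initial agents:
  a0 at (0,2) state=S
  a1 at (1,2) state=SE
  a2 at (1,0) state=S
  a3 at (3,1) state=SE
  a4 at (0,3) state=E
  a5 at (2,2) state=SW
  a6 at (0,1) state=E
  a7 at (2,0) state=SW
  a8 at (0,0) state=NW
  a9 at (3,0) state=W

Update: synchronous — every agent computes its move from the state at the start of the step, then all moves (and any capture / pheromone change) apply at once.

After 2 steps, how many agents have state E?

8

t=1: a0@(0,3):E a1@(1,3):E a2@(1,1):E a3@(0,0):SW a4@(1,3):S a5@(3,3):SE a6@(1,2):SE a7@(3,3):SW a8@(0,1):E a9@(3,1):E
t=2: a0@(0,0):E a1@(1,0):E a2@(1,2):E a3@(0,1):E a4@(1,0):E a5@(0,2):SW a6@(1,3):E a7@(0,2):SW a8@(0,2):E a9@(3,2):E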